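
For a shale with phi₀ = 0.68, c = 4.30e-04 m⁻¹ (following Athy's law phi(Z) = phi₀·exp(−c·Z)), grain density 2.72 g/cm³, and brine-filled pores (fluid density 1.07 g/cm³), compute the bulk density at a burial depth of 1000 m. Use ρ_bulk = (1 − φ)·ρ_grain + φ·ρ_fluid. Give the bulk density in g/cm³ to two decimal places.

1.99 g/cm³

Working in km (1 km = 1000 m; c in km⁻¹ = c in m⁻¹ × 1000):
Porosity at depth: phi = 0.68·exp(−0.43×1) = 0.68×0.6505 = 0.4423
Bulk density: ρ_b = (1−phi)ρ_g + phi·ρ_f = 0.5577×2.72 + 0.4423×1.07
       = 1.517 + 0.473 = 1.990 g/cm³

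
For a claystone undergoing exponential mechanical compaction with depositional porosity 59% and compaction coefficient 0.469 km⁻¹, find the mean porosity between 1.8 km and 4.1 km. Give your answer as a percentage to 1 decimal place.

15.5%

⟨φ⟩ = (1/(Z₂−Z₁)) ∫ φ₀ e^(−βZ) dZ = φ₀·(e^(−β·Z₁) − e^(−β·Z₂)) / (β·(Z₂−Z₁))
e^(−0.469×1.8) = 0.4299; e^(−0.469×4.1) = 0.1462
⟨φ⟩ = 0.59 × (0.4299 − 0.1462) / (0.469 × 2.3) = 0.59 × 0.2630 = 0.1552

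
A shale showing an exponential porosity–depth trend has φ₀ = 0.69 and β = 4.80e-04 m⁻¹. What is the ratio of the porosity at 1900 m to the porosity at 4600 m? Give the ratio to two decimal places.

Working in km (1 km = 1000 m; β in km⁻¹ = β in m⁻¹ × 1000):
φ(d₁)/φ(d₂) = e^(−β·d₁)/e^(−β·d₂) = e^{β(d₂−d₁)}
= exp(0.48 × 2.7) = exp(1.296) = 3.6546

3.65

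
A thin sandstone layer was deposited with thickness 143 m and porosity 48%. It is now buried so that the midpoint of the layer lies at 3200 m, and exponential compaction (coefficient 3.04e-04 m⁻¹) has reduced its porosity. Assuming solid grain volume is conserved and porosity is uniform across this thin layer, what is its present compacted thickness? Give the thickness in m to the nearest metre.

91 m

Working in km (1 km = 1000 m; k in km⁻¹ = k in m⁻¹ × 1000):
Porosity at 3.2 km: phi = 0.48·exp(−0.304×3.2) = 0.1815
Solid-volume conservation: h(1−phi) = h₀(1−phi₀) ⇒ h = h₀·(1−phi₀)/(1−phi)
h = 0.143 × (1 − 0.48)/(1 − 0.1815) = 0.143 × 0.6353 = 0.0908 km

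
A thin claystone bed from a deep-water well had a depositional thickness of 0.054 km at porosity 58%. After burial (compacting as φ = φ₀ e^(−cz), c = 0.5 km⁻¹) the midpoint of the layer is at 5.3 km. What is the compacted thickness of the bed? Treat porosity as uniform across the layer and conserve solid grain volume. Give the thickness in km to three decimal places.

0.024 km

Porosity at 5.3 km: φ = 0.58·exp(−0.5×5.3) = 0.0410
Solid-volume conservation: h(1−φ) = h₀(1−φ₀) ⇒ h = h₀·(1−φ₀)/(1−φ)
h = 0.054 × (1 − 0.58)/(1 − 0.0410) = 0.054 × 0.4379 = 0.0236 km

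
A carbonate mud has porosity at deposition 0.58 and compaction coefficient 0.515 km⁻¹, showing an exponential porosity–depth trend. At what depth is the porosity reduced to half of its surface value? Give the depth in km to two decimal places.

phi/phi₀ = 1/2 ⇒ exp(−c·z) = 1/2 ⇒ z = ln(2) / c
z = 0.6931 / 0.515 = 1.346 km

1.35 km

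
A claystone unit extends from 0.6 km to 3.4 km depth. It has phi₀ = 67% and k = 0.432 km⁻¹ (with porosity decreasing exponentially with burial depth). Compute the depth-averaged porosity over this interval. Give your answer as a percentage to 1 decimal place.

⟨phi⟩ = (1/(Z₂−Z₁)) ∫ phi₀ e^(−kZ) dZ = phi₀·(e^(−k·Z₁) − e^(−k·Z₂)) / (k·(Z₂−Z₁))
e^(−0.432×0.6) = 0.7717; e^(−0.432×3.4) = 0.2302
⟨phi⟩ = 0.67 × (0.7717 − 0.2302) / (0.432 × 2.8) = 0.67 × 0.4476 = 0.2999

30.0%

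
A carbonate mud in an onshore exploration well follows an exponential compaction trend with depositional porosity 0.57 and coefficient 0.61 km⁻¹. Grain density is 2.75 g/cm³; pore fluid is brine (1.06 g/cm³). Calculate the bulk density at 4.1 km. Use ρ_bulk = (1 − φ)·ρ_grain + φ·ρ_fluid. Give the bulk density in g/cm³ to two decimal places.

2.67 g/cm³

Porosity at depth: n = 0.57·exp(−0.61×4.1) = 0.57×0.0820 = 0.0467
Bulk density: ρ_b = (1−n)ρ_g + n·ρ_f = 0.9533×2.75 + 0.0467×1.06
       = 2.621 + 0.050 = 2.671 g/cm³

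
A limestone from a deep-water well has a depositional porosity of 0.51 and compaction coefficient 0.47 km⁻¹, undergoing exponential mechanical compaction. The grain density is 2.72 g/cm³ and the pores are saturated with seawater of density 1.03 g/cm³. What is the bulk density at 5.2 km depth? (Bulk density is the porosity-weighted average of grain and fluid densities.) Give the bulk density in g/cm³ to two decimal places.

2.65 g/cm³

Porosity at depth: φ = 0.51·exp(−0.47×5.2) = 0.51×0.0868 = 0.0443
Bulk density: ρ_b = (1−φ)ρ_g + φ·ρ_f = 0.9557×2.72 + 0.0443×1.03
       = 2.600 + 0.046 = 2.645 g/cm³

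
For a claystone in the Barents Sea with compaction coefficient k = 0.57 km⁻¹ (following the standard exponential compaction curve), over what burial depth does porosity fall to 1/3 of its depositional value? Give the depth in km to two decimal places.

n/n₀ = 1/3 ⇒ exp(−k·z) = 1/3 ⇒ z = ln(3) / k
z = 1.0986 / 0.57 = 1.927 km

1.93 km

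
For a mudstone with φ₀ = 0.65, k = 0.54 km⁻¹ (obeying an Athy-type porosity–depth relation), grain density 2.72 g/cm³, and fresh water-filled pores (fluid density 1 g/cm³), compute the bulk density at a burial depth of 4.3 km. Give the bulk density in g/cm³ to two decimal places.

2.61 g/cm³

Porosity at depth: φ = 0.65·exp(−0.54×4.3) = 0.65×0.0981 = 0.0638
Bulk density: ρ_b = (1−φ)ρ_g + φ·ρ_f = 0.9362×2.72 + 0.0638×1
       = 2.547 + 0.064 = 2.610 g/cm³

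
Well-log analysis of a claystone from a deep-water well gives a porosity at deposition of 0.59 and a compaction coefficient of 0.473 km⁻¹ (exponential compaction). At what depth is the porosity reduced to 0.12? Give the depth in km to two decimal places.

Invert Athy's law: Z = ln(φ₀/φ) / β
Z = ln(0.59/0.12) / 0.473 = ln(4.917) / 0.473 = 1.5926 / 0.473 = 3.367 km

3.37 km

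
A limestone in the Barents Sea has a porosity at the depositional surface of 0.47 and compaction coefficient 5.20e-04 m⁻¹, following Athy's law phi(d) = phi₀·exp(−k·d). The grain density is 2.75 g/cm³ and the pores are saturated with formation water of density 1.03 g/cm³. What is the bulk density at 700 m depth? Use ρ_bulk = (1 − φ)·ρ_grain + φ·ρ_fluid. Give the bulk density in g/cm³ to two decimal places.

Working in km (1 km = 1000 m; k in km⁻¹ = k in m⁻¹ × 1000):
Porosity at depth: phi = 0.47·exp(−0.52×0.7) = 0.47×0.6949 = 0.3266
Bulk density: ρ_b = (1−phi)ρ_g + phi·ρ_f = 0.6734×2.75 + 0.3266×1.03
       = 1.852 + 0.336 = 2.188 g/cm³

2.19 g/cm³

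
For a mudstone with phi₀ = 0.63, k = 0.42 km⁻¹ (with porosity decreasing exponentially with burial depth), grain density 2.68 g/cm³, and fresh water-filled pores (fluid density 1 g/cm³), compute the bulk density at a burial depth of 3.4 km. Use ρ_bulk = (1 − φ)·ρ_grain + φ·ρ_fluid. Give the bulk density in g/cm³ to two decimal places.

Porosity at depth: phi = 0.63·exp(−0.42×3.4) = 0.63×0.2398 = 0.1511
Bulk density: ρ_b = (1−phi)ρ_g + phi·ρ_f = 0.8489×2.68 + 0.1511×1
       = 2.275 + 0.151 = 2.426 g/cm³

2.43 g/cm³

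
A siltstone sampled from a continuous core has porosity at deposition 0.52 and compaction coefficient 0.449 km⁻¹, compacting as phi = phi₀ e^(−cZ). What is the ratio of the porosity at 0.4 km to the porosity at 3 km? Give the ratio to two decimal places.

phi(Z₁)/phi(Z₂) = e^(−c·Z₁)/e^(−c·Z₂) = e^{c(Z₂−Z₁)}
= exp(0.449 × 2.6) = exp(1.167) = 3.2136

3.21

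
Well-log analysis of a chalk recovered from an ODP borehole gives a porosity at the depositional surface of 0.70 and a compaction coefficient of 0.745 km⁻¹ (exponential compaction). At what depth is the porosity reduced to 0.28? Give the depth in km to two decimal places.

Invert Athy's law: Z = ln(φ₀/φ) / k
Z = ln(0.7/0.28) / 0.745 = ln(2.5) / 0.745 = 0.9163 / 0.745 = 1.230 km

1.23 km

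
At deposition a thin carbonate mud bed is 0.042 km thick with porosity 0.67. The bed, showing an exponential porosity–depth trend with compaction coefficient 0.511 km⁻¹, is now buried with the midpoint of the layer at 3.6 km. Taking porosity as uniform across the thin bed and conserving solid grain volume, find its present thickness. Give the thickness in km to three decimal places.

0.016 km

Porosity at 3.6 km: φ = 0.67·exp(−0.511×3.6) = 0.1065
Solid-volume conservation: h(1−φ) = h₀(1−φ₀) ⇒ h = h₀·(1−φ₀)/(1−φ)
h = 0.042 × (1 − 0.67)/(1 − 0.1065) = 0.042 × 0.3693 = 0.0155 km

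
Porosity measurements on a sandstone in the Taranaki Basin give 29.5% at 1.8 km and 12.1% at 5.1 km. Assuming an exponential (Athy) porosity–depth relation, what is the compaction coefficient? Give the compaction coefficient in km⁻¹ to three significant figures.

0.270 km⁻¹

Athy: n(Z) = n₀ e^(−kZ) ⇒ n₁/n₂ = e^{k(Z₂−Z₁)} ⇒ k = ln(n₁/n₂)/(Z₂−Z₁)
k = ln(0.295/0.121) / (5.1 − 1.8) = ln(2.438) / 3.3 = 0.8912 / 3.3 = 0.2701 km⁻¹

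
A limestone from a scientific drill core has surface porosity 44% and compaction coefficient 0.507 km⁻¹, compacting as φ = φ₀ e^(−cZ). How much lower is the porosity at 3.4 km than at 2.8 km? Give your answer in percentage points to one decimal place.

2.8 percentage points

φ(2.8) = 0.44·e^(−0.507×2.8) = 0.1064
φ(3.4) = 0.44·e^(−0.507×3.4) = 0.0785
Δφ = 0.1064 − 0.0785 = 0.0279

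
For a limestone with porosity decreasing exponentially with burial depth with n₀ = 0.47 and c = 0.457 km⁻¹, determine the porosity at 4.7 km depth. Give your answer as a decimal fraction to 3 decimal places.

0.055

n = n₀·exp(−c·d) = 0.47 × exp(−0.457 × 4.7) = 0.47 × exp(−2.148)
  = 0.47 × 0.1167 = 0.0549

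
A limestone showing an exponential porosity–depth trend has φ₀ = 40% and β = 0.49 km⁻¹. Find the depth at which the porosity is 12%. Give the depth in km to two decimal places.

Invert Athy's law: z = ln(φ₀/φ) / β
z = ln(0.4/0.12) / 0.49 = ln(3.333) / 0.49 = 1.2040 / 0.49 = 2.457 km

2.46 km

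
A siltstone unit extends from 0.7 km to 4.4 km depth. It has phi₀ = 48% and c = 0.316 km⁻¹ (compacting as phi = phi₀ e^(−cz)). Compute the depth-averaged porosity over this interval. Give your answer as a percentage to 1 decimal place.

⟨phi⟩ = (1/(z₂−z₁)) ∫ phi₀ e^(−cz) dz = phi₀·(e^(−c·z₁) − e^(−c·z₂)) / (c·(z₂−z₁))
e^(−0.316×0.7) = 0.8016; e^(−0.316×4.4) = 0.2490
⟨phi⟩ = 0.48 × (0.8016 − 0.2490) / (0.316 × 3.7) = 0.48 × 0.4726 = 0.2269

22.7%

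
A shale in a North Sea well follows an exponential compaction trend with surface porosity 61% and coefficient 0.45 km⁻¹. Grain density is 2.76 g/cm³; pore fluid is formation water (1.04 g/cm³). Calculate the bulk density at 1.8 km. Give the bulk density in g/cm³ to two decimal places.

2.29 g/cm³

Porosity at depth: n = 0.61·exp(−0.45×1.8) = 0.61×0.4449 = 0.2714
Bulk density: ρ_b = (1−n)ρ_g + n·ρ_f = 0.7286×2.76 + 0.2714×1.04
       = 2.011 + 0.282 = 2.293 g/cm³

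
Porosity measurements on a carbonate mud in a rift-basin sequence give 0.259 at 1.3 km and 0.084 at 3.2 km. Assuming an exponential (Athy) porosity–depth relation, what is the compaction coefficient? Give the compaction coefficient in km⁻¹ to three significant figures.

0.593 km⁻¹

Athy: n(d) = n₀ e^(−kd) ⇒ n₁/n₂ = e^{k(d₂−d₁)} ⇒ k = ln(n₁/n₂)/(d₂−d₁)
k = ln(0.259/0.084) / (3.2 − 1.3) = ln(3.083) / 1.9 = 1.1260 / 1.9 = 0.5926 km⁻¹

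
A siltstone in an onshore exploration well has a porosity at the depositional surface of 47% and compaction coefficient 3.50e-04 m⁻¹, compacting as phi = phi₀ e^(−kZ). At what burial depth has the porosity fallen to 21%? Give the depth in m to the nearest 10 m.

2300 m

Working in km (1 km = 1000 m; k in km⁻¹ = k in m⁻¹ × 1000):
Invert Athy's law: Z = ln(phi₀/phi) / k
Z = ln(0.47/0.21) / 0.35 = ln(2.238) / 0.35 = 0.8056 / 0.35 = 2.302 km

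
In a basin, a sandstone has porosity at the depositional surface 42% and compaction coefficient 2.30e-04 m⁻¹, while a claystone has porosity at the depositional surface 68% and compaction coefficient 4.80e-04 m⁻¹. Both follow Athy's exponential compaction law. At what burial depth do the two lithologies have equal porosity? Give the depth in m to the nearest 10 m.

1930 m

Working in km (1 km = 1000 m; k in km⁻¹ = k in m⁻¹ × 1000):
Set phi₀ₐ e^(−kₐz) = phi₀ᵦ e^(−kᵦz) ⇒ ln(phi₀ₐ/phi₀ᵦ) = (kₐ − kᵦ)·z
z = ln(0.42/0.68) / (0.23 − 0.48) = -0.4818 / -0.25 = 1.927 km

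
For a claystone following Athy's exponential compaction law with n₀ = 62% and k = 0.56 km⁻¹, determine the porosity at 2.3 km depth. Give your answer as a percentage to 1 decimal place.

17.1%

n = n₀·exp(−k·d) = 0.62 × exp(−0.56 × 2.3) = 0.62 × exp(−1.288)
  = 0.62 × 0.2758 = 0.1710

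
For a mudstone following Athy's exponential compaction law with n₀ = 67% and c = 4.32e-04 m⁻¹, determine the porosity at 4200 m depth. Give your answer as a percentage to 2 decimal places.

10.92%

Working in km (1 km = 1000 m; c in km⁻¹ = c in m⁻¹ × 1000):
n = n₀·exp(−c·d) = 0.67 × exp(−0.432 × 4.2) = 0.67 × exp(−1.814)
  = 0.67 × 0.1629 = 0.1092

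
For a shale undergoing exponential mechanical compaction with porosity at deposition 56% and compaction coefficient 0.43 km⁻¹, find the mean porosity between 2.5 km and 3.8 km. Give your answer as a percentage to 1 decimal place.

14.6%

⟨phi⟩ = (1/(d₂−d₁)) ∫ phi₀ e^(−cd) dd = phi₀·(e^(−c·d₁) − e^(−c·d₂)) / (c·(d₂−d₁))
e^(−0.43×2.5) = 0.3413; e^(−0.43×3.8) = 0.1951
⟨phi⟩ = 0.56 × (0.3413 − 0.1951) / (0.43 × 1.3) = 0.56 × 0.2614 = 0.1464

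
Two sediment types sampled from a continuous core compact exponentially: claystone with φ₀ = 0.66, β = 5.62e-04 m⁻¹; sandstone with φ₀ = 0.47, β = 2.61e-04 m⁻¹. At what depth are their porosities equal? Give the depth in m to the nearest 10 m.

Working in km (1 km = 1000 m; β in km⁻¹ = β in m⁻¹ × 1000):
Set φ₀ₐ e^(−βₐZ) = φ₀ᵦ e^(−βᵦZ) ⇒ ln(φ₀ₐ/φ₀ᵦ) = (βₐ − βᵦ)·Z
Z = ln(0.66/0.47) / (0.562 − 0.261) = 0.3395 / 0.301 = 1.128 km

1130 m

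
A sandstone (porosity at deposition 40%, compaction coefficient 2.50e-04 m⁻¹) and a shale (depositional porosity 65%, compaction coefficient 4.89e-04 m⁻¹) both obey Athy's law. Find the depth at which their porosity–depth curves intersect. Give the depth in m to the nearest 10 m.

Working in km (1 km = 1000 m; c in km⁻¹ = c in m⁻¹ × 1000):
Set n₀ₐ e^(−cₐz) = n₀ᵦ e^(−cᵦz) ⇒ ln(n₀ₐ/n₀ᵦ) = (cₐ − cᵦ)·z
z = ln(0.4/0.65) / (0.25 − 0.489) = -0.4855 / -0.239 = 2.031 km

2030 m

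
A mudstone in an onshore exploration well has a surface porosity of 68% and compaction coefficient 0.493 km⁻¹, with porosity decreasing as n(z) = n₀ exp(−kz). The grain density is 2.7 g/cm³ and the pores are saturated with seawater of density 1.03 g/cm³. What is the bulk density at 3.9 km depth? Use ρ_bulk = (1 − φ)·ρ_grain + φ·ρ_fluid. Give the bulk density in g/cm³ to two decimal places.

Porosity at depth: n = 0.68·exp(−0.493×3.9) = 0.68×0.1462 = 0.0994
Bulk density: ρ_b = (1−n)ρ_g + n·ρ_f = 0.9006×2.7 + 0.0994×1.03
       = 2.432 + 0.102 = 2.534 g/cm³

2.53 g/cm³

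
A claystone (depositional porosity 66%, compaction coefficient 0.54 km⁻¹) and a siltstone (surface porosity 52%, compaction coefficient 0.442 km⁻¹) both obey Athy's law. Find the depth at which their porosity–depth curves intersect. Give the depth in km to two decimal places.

Set phi₀ₐ e^(−βₐZ) = phi₀ᵦ e^(−βᵦZ) ⇒ ln(phi₀ₐ/phi₀ᵦ) = (βₐ − βᵦ)·Z
Z = ln(0.66/0.52) / (0.54 − 0.442) = 0.2384 / 0.098 = 2.433 km

2.43 km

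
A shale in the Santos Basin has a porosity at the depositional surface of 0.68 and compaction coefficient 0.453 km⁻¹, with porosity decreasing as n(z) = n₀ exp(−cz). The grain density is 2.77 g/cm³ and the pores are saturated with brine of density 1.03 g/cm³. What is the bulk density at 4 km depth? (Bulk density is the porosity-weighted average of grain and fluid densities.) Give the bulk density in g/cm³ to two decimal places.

Porosity at depth: n = 0.68·exp(−0.453×4) = 0.68×0.1633 = 0.1111
Bulk density: ρ_b = (1−n)ρ_g + n·ρ_f = 0.8889×2.77 + 0.1111×1.03
       = 2.462 + 0.114 = 2.577 g/cm³

2.58 g/cm³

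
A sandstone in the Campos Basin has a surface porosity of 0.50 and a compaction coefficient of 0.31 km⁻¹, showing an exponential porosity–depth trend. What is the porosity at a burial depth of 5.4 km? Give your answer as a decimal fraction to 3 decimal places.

n = n₀·exp(−c·d) = 0.5 × exp(−0.31 × 5.4) = 0.5 × exp(−1.674)
  = 0.5 × 0.1875 = 0.0937

0.094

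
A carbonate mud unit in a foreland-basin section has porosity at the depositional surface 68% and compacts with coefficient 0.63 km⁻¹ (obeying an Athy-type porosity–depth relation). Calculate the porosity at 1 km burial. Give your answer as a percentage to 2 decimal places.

36.22%

phi = phi₀·exp(−β·Z) = 0.68 × exp(−0.63 × 1) = 0.68 × exp(−0.63)
  = 0.68 × 0.5326 = 0.3622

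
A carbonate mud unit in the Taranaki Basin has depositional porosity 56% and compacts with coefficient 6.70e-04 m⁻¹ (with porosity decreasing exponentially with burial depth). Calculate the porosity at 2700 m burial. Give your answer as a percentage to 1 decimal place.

9.2%

Working in km (1 km = 1000 m; c in km⁻¹ = c in m⁻¹ × 1000):
phi = phi₀·exp(−c·Z) = 0.56 × exp(−0.67 × 2.7) = 0.56 × exp(−1.809)
  = 0.56 × 0.1638 = 0.0917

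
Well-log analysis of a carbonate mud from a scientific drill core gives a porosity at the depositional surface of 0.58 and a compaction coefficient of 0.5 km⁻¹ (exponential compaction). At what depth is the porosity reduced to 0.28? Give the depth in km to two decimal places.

1.46 km

Invert Athy's law: Z = ln(φ₀/φ) / β
Z = ln(0.58/0.28) / 0.5 = ln(2.071) / 0.5 = 0.7282 / 0.5 = 1.456 km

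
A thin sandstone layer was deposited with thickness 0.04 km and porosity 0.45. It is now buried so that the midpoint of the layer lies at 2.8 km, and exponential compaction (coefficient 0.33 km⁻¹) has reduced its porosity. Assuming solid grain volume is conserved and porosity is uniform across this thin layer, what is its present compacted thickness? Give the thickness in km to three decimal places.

0.027 km

Porosity at 2.8 km: n = 0.45·exp(−0.33×2.8) = 0.1786
Solid-volume conservation: h(1−n) = h₀(1−n₀) ⇒ h = h₀·(1−n₀)/(1−n)
h = 0.04 × (1 − 0.45)/(1 − 0.1786) = 0.04 × 0.6696 = 0.0268 km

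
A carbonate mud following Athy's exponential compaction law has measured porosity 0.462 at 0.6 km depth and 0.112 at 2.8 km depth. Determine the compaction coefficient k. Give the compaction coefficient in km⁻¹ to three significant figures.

Athy: n(Z) = n₀ e^(−kZ) ⇒ n₁/n₂ = e^{k(Z₂−Z₁)} ⇒ k = ln(n₁/n₂)/(Z₂−Z₁)
k = ln(0.462/0.112) / (2.8 − 0.6) = ln(4.125) / 2.2 = 1.4171 / 2.2 = 0.6441 km⁻¹

0.644 km⁻¹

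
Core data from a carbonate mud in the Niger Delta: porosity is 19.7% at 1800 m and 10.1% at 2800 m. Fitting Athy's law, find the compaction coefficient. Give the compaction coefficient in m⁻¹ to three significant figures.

0.000668 m⁻¹

Working in km (1 km = 1000 m; k in km⁻¹ = k in m⁻¹ × 1000):
Athy: n(Z) = n₀ e^(−kZ) ⇒ n₁/n₂ = e^{k(Z₂−Z₁)} ⇒ k = ln(n₁/n₂)/(Z₂−Z₁)
k = ln(0.197/0.101) / (2.8 − 1.8) = ln(1.95) / 1 = 0.6681 / 1 = 0.6681 km⁻¹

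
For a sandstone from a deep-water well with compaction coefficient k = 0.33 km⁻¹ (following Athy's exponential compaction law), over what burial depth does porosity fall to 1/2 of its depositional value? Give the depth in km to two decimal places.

2.10 km

phi/phi₀ = 1/2 ⇒ exp(−k·d) = 1/2 ⇒ d = ln(2) / k
d = 0.6931 / 0.33 = 2.100 km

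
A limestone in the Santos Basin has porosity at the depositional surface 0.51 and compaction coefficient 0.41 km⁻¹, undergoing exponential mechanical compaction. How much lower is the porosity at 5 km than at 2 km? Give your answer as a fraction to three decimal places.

n(2) = 0.51·e^(−0.41×2) = 0.2246
n(5) = 0.51·e^(−0.41×5) = 0.0657
Δn = 0.2246 − 0.0657 = 0.1590

0.159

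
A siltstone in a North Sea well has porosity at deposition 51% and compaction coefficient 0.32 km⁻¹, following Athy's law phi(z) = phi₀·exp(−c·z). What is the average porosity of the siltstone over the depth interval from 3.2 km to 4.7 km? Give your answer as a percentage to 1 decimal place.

14.5%

⟨phi⟩ = (1/(z₂−z₁)) ∫ phi₀ e^(−cz) dz = phi₀·(e^(−c·z₁) − e^(−c·z₂)) / (c·(z₂−z₁))
e^(−0.32×3.2) = 0.3592; e^(−0.32×4.7) = 0.2222
⟨phi⟩ = 0.51 × (0.3592 − 0.2222) / (0.32 × 1.5) = 0.51 × 0.2852 = 0.1455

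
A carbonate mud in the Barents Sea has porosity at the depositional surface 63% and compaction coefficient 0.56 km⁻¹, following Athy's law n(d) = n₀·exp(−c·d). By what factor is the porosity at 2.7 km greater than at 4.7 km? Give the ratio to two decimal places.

3.06

n(d₁)/n(d₂) = e^(−c·d₁)/e^(−c·d₂) = e^{c(d₂−d₁)}
= exp(0.56 × 2) = exp(1.12) = 3.0649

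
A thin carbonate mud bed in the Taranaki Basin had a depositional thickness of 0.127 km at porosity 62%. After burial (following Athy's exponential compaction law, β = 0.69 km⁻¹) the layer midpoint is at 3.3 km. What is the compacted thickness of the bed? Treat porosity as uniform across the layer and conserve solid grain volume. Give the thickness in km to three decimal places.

0.052 km

Porosity at 3.3 km: φ = 0.62·exp(−0.69×3.3) = 0.0636
Solid-volume conservation: h(1−φ) = h₀(1−φ₀) ⇒ h = h₀·(1−φ₀)/(1−φ)
h = 0.127 × (1 − 0.62)/(1 − 0.0636) = 0.127 × 0.4058 = 0.0515 km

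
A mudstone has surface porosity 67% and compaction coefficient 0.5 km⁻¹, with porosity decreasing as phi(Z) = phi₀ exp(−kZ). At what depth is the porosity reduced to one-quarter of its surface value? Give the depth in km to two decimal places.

2.77 km

phi/phi₀ = 1/4 ⇒ exp(−k·Z) = 1/4 ⇒ Z = ln(4) / k
Z = 1.3863 / 0.5 = 2.773 km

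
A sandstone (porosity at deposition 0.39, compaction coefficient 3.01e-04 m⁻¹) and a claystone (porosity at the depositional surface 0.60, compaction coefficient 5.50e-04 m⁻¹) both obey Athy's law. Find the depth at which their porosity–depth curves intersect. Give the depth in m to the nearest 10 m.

1730 m

Working in km (1 km = 1000 m; k in km⁻¹ = k in m⁻¹ × 1000):
Set n₀ₐ e^(−kₐZ) = n₀ᵦ e^(−kᵦZ) ⇒ ln(n₀ₐ/n₀ᵦ) = (kₐ − kᵦ)·Z
Z = ln(0.39/0.6) / (0.301 − 0.55) = -0.4308 / -0.249 = 1.730 km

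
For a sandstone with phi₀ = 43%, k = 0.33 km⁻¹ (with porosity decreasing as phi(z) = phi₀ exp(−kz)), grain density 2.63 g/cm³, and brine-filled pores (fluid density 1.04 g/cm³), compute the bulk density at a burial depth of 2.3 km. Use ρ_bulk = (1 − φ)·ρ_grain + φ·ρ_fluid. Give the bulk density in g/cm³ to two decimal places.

2.31 g/cm³

Porosity at depth: phi = 0.43·exp(−0.33×2.3) = 0.43×0.4681 = 0.2013
Bulk density: ρ_b = (1−phi)ρ_g + phi·ρ_f = 0.7987×2.63 + 0.2013×1.04
       = 2.101 + 0.209 = 2.310 g/cm³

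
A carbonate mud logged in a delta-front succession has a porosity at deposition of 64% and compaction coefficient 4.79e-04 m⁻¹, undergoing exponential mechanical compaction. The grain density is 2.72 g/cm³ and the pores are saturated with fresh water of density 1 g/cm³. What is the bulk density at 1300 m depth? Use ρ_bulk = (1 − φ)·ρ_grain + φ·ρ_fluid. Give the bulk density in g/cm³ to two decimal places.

2.13 g/cm³

Working in km (1 km = 1000 m; c in km⁻¹ = c in m⁻¹ × 1000):
Porosity at depth: n = 0.64·exp(−0.479×1.3) = 0.64×0.5365 = 0.3434
Bulk density: ρ_b = (1−n)ρ_g + n·ρ_f = 0.6566×2.72 + 0.3434×1
       = 1.786 + 0.343 = 2.129 g/cm³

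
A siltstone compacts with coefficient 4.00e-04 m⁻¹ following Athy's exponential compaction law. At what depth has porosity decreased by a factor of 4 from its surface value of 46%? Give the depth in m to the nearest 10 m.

3470 m

Working in km (1 km = 1000 m; β in km⁻¹ = β in m⁻¹ × 1000):
phi/phi₀ = 1/4 ⇒ exp(−β·Z) = 1/4 ⇒ Z = ln(4) / β
Z = 1.3863 / 0.4 = 3.466 km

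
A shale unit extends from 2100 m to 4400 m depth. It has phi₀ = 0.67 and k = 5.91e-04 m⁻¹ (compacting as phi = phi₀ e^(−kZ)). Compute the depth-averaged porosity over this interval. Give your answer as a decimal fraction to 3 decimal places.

Working in km (1 km = 1000 m; k in km⁻¹ = k in m⁻¹ × 1000):
⟨phi⟩ = (1/(Z₂−Z₁)) ∫ phi₀ e^(−kZ) dZ = phi₀·(e^(−k·Z₁) − e^(−k·Z₂)) / (k·(Z₂−Z₁))
e^(−0.591×2.1) = 0.2891; e^(−0.591×4.4) = 0.0742
⟨phi⟩ = 0.67 × (0.2891 − 0.0742) / (0.591 × 2.3) = 0.67 × 0.1580 = 0.1059

0.106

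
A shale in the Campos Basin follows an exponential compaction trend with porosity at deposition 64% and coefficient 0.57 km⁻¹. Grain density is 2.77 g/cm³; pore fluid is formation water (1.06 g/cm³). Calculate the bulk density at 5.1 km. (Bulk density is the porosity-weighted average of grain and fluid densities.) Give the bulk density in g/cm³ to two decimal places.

2.71 g/cm³

Porosity at depth: phi = 0.64·exp(−0.57×5.1) = 0.64×0.0546 = 0.0350
Bulk density: ρ_b = (1−phi)ρ_g + phi·ρ_f = 0.9650×2.77 + 0.0350×1.06
       = 2.673 + 0.037 = 2.710 g/cm³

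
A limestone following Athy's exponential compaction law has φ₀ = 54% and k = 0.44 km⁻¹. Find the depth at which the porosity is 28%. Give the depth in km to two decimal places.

Invert Athy's law: d = ln(φ₀/φ) / k
d = ln(0.54/0.28) / 0.44 = ln(1.929) / 0.44 = 0.6568 / 0.44 = 1.493 km

1.49 km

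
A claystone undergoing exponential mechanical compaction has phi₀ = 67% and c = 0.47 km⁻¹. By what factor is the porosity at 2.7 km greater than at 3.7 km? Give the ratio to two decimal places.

1.60

phi(Z₁)/phi(Z₂) = e^(−c·Z₁)/e^(−c·Z₂) = e^{c(Z₂−Z₁)}
= exp(0.47 × 1) = exp(0.47) = 1.6000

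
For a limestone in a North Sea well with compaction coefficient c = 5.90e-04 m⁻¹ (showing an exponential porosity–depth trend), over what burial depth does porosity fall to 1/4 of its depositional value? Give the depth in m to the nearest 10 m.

Working in km (1 km = 1000 m; c in km⁻¹ = c in m⁻¹ × 1000):
n/n₀ = 1/4 ⇒ exp(−c·Z) = 1/4 ⇒ Z = ln(4) / c
Z = 1.3863 / 0.59 = 2.350 km

2350 m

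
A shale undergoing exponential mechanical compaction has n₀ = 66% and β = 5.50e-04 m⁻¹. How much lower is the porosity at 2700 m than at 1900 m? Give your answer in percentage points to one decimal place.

8.3 percentage points

Working in km (1 km = 1000 m; β in km⁻¹ = β in m⁻¹ × 1000):
n(1.9) = 0.66·e^(−0.55×1.9) = 0.2321
n(2.7) = 0.66·e^(−0.55×2.7) = 0.1495
Δn = 0.2321 − 0.1495 = 0.0826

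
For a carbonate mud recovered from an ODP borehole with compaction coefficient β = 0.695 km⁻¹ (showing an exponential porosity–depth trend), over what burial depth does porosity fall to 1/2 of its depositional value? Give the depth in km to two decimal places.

1.00 km

n/n₀ = 1/2 ⇒ exp(−β·d) = 1/2 ⇒ d = ln(2) / β
d = 0.6931 / 0.695 = 0.997 km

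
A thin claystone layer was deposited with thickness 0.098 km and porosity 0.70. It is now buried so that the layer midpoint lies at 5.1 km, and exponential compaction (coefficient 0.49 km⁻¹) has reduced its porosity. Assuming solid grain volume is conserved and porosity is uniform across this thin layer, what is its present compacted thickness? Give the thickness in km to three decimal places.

0.031 km

Porosity at 5.1 km: n = 0.7·exp(−0.49×5.1) = 0.0575
Solid-volume conservation: h(1−n) = h₀(1−n₀) ⇒ h = h₀·(1−n₀)/(1−n)
h = 0.098 × (1 − 0.7)/(1 − 0.0575) = 0.098 × 0.3183 = 0.0312 km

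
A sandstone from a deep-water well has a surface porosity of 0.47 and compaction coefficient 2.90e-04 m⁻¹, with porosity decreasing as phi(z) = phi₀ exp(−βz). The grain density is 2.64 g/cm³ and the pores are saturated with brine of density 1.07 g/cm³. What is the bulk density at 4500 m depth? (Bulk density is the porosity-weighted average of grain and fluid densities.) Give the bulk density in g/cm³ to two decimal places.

Working in km (1 km = 1000 m; β in km⁻¹ = β in m⁻¹ × 1000):
Porosity at depth: phi = 0.47·exp(−0.29×4.5) = 0.47×0.2712 = 0.1275
Bulk density: ρ_b = (1−phi)ρ_g + phi·ρ_f = 0.8725×2.64 + 0.1275×1.07
       = 2.304 + 0.136 = 2.440 g/cm³

2.44 g/cm³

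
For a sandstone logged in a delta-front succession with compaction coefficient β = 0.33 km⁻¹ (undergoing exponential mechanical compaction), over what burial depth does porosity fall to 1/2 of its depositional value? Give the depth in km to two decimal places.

phi/phi₀ = 1/2 ⇒ exp(−β·d) = 1/2 ⇒ d = ln(2) / β
d = 0.6931 / 0.33 = 2.100 km

2.10 km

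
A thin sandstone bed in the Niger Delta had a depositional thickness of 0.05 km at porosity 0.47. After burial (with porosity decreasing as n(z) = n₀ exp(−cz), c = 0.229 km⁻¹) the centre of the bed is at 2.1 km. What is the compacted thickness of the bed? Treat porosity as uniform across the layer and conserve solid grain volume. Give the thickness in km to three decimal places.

Porosity at 2.1 km: n = 0.47·exp(−0.229×2.1) = 0.2906
Solid-volume conservation: h(1−n) = h₀(1−n₀) ⇒ h = h₀·(1−n₀)/(1−n)
h = 0.05 × (1 − 0.47)/(1 − 0.2906) = 0.05 × 0.7471 = 0.0374 km

0.037 km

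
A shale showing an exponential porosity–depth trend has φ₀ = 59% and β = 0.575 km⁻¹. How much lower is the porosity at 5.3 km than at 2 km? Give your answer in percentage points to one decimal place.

φ(2) = 0.59·e^(−0.575×2) = 0.1868
φ(5.3) = 0.59·e^(−0.575×5.3) = 0.0280
Δφ = 0.1868 − 0.0280 = 0.1588

15.9 percentage points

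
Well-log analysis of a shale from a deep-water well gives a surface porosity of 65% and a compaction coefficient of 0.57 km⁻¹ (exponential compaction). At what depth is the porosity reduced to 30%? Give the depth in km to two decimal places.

Invert Athy's law: d = ln(n₀/n) / k
d = ln(0.65/0.3) / 0.57 = ln(2.167) / 0.57 = 0.7732 / 0.57 = 1.356 km

1.36 km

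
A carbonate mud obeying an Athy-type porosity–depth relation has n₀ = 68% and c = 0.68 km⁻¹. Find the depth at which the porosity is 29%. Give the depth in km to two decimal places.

1.25 km

Invert Athy's law: z = ln(n₀/n) / c
z = ln(0.68/0.29) / 0.68 = ln(2.345) / 0.68 = 0.8522 / 0.68 = 1.253 km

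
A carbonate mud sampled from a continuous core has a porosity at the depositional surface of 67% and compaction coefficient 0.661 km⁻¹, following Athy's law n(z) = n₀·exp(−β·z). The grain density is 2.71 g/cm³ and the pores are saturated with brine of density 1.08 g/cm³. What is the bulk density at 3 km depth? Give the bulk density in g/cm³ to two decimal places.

Porosity at depth: n = 0.67·exp(−0.661×3) = 0.67×0.1377 = 0.0922
Bulk density: ρ_b = (1−n)ρ_g + n·ρ_f = 0.9078×2.71 + 0.0922×1.08
       = 2.460 + 0.100 = 2.560 g/cm³

2.56 g/cm³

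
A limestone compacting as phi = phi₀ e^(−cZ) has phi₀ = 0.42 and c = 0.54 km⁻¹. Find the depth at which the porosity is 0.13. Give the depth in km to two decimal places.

Invert Athy's law: Z = ln(phi₀/phi) / c
Z = ln(0.42/0.13) / 0.54 = ln(3.231) / 0.54 = 1.1727 / 0.54 = 2.172 km

2.17 km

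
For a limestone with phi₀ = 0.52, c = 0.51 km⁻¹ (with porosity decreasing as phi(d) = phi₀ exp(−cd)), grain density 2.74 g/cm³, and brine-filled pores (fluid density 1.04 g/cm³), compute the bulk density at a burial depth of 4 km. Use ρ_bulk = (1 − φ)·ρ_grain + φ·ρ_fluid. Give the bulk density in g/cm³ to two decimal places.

Porosity at depth: phi = 0.52·exp(−0.51×4) = 0.52×0.1300 = 0.0676
Bulk density: ρ_b = (1−phi)ρ_g + phi·ρ_f = 0.9324×2.74 + 0.0676×1.04
       = 2.555 + 0.070 = 2.625 g/cm³

2.63 g/cm³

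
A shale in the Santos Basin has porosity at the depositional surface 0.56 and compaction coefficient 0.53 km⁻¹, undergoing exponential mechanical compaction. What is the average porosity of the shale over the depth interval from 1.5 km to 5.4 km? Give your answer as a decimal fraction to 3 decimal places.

0.107

⟨n⟩ = (1/(d₂−d₁)) ∫ n₀ e^(−kd) dd = n₀·(e^(−k·d₁) − e^(−k·d₂)) / (k·(d₂−d₁))
e^(−0.53×1.5) = 0.4516; e^(−0.53×5.4) = 0.0572
⟨n⟩ = 0.56 × (0.4516 − 0.0572) / (0.53 × 3.9) = 0.56 × 0.1908 = 0.1069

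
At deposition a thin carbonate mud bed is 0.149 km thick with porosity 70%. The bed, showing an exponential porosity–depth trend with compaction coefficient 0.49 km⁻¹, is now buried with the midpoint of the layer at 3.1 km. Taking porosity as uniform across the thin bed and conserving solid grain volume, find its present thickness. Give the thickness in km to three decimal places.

Porosity at 3.1 km: phi = 0.7·exp(−0.49×3.1) = 0.1533
Solid-volume conservation: h(1−phi) = h₀(1−phi₀) ⇒ h = h₀·(1−phi₀)/(1−phi)
h = 0.149 × (1 − 0.7)/(1 − 0.1533) = 0.149 × 0.3543 = 0.0528 km

0.053 km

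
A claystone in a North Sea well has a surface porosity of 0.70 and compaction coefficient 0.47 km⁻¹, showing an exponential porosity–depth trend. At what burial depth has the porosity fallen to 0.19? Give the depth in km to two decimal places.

2.77 km

Invert Athy's law: z = ln(φ₀/φ) / k
z = ln(0.7/0.19) / 0.47 = ln(3.684) / 0.47 = 1.3041 / 0.47 = 2.775 km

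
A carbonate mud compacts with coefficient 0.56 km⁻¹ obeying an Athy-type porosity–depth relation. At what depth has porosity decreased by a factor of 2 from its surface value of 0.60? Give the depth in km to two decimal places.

1.24 km

φ/φ₀ = 1/2 ⇒ exp(−β·Z) = 1/2 ⇒ Z = ln(2) / β
Z = 0.6931 / 0.56 = 1.238 km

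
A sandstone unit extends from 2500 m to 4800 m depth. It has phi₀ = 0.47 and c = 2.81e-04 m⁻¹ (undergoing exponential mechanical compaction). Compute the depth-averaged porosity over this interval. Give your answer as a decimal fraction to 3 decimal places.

Working in km (1 km = 1000 m; c in km⁻¹ = c in m⁻¹ × 1000):
⟨phi⟩ = (1/(Z₂−Z₁)) ∫ phi₀ e^(−cZ) dZ = phi₀·(e^(−c·Z₁) − e^(−c·Z₂)) / (c·(Z₂−Z₁))
e^(−0.281×2.5) = 0.4953; e^(−0.281×4.8) = 0.2596
⟨phi⟩ = 0.47 × (0.4953 − 0.2596) / (0.281 × 2.3) = 0.47 × 0.3648 = 0.1715

0.171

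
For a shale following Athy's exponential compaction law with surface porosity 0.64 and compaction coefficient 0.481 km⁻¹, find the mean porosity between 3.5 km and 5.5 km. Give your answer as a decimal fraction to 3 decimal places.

0.076

⟨n⟩ = (1/(z₂−z₁)) ∫ n₀ e^(−kz) dz = n₀·(e^(−k·z₁) − e^(−k·z₂)) / (k·(z₂−z₁))
e^(−0.481×3.5) = 0.1857; e^(−0.481×5.5) = 0.0710
⟨n⟩ = 0.64 × (0.1857 − 0.0710) / (0.481 × 2) = 0.64 × 0.1193 = 0.0763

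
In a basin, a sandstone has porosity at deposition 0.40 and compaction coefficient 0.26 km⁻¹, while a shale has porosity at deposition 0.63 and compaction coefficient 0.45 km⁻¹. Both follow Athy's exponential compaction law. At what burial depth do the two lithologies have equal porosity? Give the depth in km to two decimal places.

2.39 km

Set φ₀ₐ e^(−kₐZ) = φ₀ᵦ e^(−kᵦZ) ⇒ ln(φ₀ₐ/φ₀ᵦ) = (kₐ − kᵦ)·Z
Z = ln(0.4/0.63) / (0.26 − 0.45) = -0.4543 / -0.19 = 2.391 km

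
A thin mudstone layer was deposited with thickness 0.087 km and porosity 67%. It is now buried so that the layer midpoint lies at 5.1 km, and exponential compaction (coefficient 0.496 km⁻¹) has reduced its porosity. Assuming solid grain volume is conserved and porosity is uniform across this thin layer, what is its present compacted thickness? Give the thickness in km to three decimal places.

0.030 km

Porosity at 5.1 km: phi = 0.67·exp(−0.496×5.1) = 0.0534
Solid-volume conservation: h(1−phi) = h₀(1−phi₀) ⇒ h = h₀·(1−phi₀)/(1−phi)
h = 0.087 × (1 − 0.67)/(1 − 0.0534) = 0.087 × 0.3486 = 0.0303 km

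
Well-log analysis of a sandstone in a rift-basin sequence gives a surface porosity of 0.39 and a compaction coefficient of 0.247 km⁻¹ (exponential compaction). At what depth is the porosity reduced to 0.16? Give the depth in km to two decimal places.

3.61 km

Invert Athy's law: Z = ln(φ₀/φ) / β
Z = ln(0.39/0.16) / 0.247 = ln(2.438) / 0.247 = 0.8910 / 0.247 = 3.607 km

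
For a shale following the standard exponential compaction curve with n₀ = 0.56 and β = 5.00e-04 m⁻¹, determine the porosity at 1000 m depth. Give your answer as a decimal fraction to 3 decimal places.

Working in km (1 km = 1000 m; β in km⁻¹ = β in m⁻¹ × 1000):
n = n₀·exp(−β·d) = 0.56 × exp(−0.5 × 1) = 0.56 × exp(−0.5)
  = 0.56 × 0.6065 = 0.3397

0.340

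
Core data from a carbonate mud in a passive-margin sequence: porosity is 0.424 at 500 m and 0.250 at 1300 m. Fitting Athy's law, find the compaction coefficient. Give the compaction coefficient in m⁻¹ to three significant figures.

0.000660 m⁻¹

Working in km (1 km = 1000 m; k in km⁻¹ = k in m⁻¹ × 1000):
Athy: phi(Z) = phi₀ e^(−kZ) ⇒ phi₁/phi₂ = e^{k(Z₂−Z₁)} ⇒ k = ln(phi₁/phi₂)/(Z₂−Z₁)
k = ln(0.424/0.25) / (1.3 − 0.5) = ln(1.696) / 0.8 = 0.5283 / 0.8 = 0.6603 km⁻¹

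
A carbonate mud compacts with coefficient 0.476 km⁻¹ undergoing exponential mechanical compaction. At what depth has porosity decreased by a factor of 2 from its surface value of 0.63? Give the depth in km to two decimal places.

phi/phi₀ = 1/2 ⇒ exp(−k·Z) = 1/2 ⇒ Z = ln(2) / k
Z = 0.6931 / 0.476 = 1.456 km

1.46 km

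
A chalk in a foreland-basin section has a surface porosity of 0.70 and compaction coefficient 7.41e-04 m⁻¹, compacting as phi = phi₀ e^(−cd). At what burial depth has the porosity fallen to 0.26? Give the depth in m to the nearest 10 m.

1340 m

Working in km (1 km = 1000 m; c in km⁻¹ = c in m⁻¹ × 1000):
Invert Athy's law: d = ln(phi₀/phi) / c
d = ln(0.7/0.26) / 0.741 = ln(2.692) / 0.741 = 0.9904 / 0.741 = 1.337 km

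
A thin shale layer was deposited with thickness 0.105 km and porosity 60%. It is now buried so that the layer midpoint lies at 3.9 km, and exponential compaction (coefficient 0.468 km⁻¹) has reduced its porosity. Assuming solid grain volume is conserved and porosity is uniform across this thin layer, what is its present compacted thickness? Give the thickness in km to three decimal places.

0.046 km

Porosity at 3.9 km: n = 0.6·exp(−0.468×3.9) = 0.0967
Solid-volume conservation: h(1−n) = h₀(1−n₀) ⇒ h = h₀·(1−n₀)/(1−n)
h = 0.105 × (1 − 0.6)/(1 − 0.0967) = 0.105 × 0.4428 = 0.0465 km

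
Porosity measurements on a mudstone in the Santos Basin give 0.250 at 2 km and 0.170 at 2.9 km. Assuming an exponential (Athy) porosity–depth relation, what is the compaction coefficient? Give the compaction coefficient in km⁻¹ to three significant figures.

0.429 km⁻¹

Athy: φ(Z) = φ₀ e^(−kZ) ⇒ φ₁/φ₂ = e^{k(Z₂−Z₁)} ⇒ k = ln(φ₁/φ₂)/(Z₂−Z₁)
k = ln(0.25/0.17) / (2.9 − 2) = ln(1.471) / 0.9 = 0.3857 / 0.9 = 0.4285 km⁻¹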